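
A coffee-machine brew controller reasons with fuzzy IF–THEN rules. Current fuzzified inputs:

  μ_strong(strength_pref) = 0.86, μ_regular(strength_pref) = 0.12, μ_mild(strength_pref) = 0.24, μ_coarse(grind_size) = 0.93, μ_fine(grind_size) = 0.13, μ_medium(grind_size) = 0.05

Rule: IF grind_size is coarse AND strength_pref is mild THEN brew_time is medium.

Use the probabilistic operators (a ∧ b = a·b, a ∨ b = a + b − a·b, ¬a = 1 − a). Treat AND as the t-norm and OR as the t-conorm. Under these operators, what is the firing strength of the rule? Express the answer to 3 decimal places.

0.223

firing strength: coarse=0.93, mild=0.24; AND[a·b] → w = 0.2232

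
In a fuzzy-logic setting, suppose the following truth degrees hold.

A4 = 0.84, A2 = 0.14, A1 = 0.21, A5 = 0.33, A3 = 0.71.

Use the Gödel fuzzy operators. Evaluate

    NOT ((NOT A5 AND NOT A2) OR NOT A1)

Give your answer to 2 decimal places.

0.21

NOT A5 = 1 − 0.33 = 0.67
NOT A2 = 1 − 0.14 = 0.86
NOT A5 AND NOT A2 = min(a, b) on (0.67, 0.86) = 0.67
NOT A1 = 1 − 0.21 = 0.79
(NOT A5 AND NOT A2) OR NOT A1 = max(a, b) on (0.67, 0.79) = 0.79
NOT ((NOT A5 AND NOT A2) OR NOT A1) = 1 − 0.79 = 0.21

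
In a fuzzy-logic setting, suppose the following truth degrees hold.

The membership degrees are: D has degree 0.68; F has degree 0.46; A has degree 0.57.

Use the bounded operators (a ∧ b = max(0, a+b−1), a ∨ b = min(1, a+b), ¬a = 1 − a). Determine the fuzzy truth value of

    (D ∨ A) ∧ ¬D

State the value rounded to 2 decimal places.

D ∨ A = min(1, a+b) on (0.68, 0.57) = 1.00
¬D = 1 − 0.68 = 0.32
(D ∨ A) ∧ ¬D = max(0, a+b−1) on (1.00, 0.32) = 0.32

0.32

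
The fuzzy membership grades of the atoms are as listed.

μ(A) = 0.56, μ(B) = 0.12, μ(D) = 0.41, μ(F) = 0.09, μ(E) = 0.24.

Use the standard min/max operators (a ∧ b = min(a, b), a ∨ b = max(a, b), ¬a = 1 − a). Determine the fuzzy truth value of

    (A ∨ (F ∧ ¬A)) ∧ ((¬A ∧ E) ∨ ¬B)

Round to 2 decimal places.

0.56

¬A = 1 − 0.56 = 0.44
F ∧ ¬A = min(a, b) on (0.09, 0.44) = 0.09
A ∨ (F ∧ ¬A) = max(a, b) on (0.56, 0.09) = 0.56
¬A = 1 − 0.56 = 0.44
¬A ∧ E = min(a, b) on (0.44, 0.24) = 0.24
¬B = 1 − 0.12 = 0.88
(¬A ∧ E) ∨ ¬B = max(a, b) on (0.24, 0.88) = 0.88
(A ∨ (F ∧ ¬A)) ∧ ((¬A ∧ E) ∨ ¬B) = min(a, b) on (0.56, 0.88) = 0.56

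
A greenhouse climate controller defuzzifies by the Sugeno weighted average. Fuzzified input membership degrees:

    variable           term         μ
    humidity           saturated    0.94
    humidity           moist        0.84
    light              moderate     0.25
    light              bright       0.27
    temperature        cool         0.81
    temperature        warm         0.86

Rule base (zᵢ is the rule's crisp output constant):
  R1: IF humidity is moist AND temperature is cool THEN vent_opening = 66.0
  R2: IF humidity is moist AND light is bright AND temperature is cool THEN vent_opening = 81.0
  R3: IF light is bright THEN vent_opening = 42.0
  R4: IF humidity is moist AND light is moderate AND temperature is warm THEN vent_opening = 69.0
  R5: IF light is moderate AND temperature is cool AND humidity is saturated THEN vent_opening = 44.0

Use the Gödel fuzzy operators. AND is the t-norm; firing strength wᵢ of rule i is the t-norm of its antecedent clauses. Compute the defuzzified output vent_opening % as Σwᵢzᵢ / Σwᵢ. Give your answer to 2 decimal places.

R1 (z=66.0): moist=0.84, cool=0.81; AND[min(a, b)] → w = 0.81
R2 (z=81.0): moist=0.84, bright=0.27, cool=0.81; AND[min(a, b)] → w = 0.27
R3 (z=42.0): bright=0.27 → w = 0.27
R4 (z=69.0): moist=0.84, moderate=0.25, warm=0.86; AND[min(a, b)] → w = 0.25
R5 (z=44.0): moderate=0.25, cool=0.81, saturated=0.94; AND[min(a, b)] → w = 0.25
Weighted average = (0.81·66.0 + 0.27·81.0 + 0.27·42.0 + 0.25·69.0 + 0.25·44.0) / (0.81 + 0.27 + 0.27 + 0.25 + 0.25)
  = 114.9200 / 1.8500 = 62.12

62.12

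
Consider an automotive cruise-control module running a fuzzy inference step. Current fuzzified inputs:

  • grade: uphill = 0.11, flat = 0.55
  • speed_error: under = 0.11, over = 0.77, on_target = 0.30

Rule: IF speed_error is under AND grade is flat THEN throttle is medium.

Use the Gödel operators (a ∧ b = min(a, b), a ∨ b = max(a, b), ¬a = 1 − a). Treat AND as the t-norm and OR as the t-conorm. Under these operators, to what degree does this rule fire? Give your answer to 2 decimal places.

firing strength: under=0.11, flat=0.55; AND[min(a, b)] → w = 0.11

0.11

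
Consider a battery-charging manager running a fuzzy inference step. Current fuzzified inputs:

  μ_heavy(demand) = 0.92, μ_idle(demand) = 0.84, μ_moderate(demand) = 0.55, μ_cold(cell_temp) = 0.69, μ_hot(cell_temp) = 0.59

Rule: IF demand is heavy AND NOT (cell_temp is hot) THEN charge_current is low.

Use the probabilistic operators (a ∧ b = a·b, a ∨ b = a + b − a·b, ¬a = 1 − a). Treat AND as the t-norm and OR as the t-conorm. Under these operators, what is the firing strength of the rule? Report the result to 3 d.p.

firing strength: heavy=0.92, ¬hot=1−0.59=0.41; AND[a·b] → w = 0.3772

0.377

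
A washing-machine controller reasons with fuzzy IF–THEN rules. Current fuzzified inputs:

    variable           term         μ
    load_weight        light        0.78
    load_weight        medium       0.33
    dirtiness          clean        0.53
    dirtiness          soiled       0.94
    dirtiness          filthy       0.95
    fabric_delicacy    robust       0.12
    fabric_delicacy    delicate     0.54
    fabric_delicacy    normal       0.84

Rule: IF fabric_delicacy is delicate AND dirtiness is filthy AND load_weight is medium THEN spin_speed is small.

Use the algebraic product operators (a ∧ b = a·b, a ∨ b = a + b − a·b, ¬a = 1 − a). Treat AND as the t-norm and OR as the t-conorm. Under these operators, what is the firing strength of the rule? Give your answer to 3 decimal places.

0.169

firing strength: delicate=0.54, filthy=0.95, medium=0.33; AND[a·b] → w = 0.1693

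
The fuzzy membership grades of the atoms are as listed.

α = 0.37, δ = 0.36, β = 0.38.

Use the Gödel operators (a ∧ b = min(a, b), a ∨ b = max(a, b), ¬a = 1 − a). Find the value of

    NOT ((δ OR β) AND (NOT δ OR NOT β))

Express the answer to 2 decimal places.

0.62

δ OR β = max(a, b) on (0.36, 0.38) = 0.38
NOT δ = 1 − 0.36 = 0.64
NOT β = 1 − 0.38 = 0.62
NOT δ OR NOT β = max(a, b) on (0.64, 0.62) = 0.64
(δ OR β) AND (NOT δ OR NOT β) = min(a, b) on (0.38, 0.64) = 0.38
NOT ((δ OR β) AND (NOT δ OR NOT β)) = 1 − 0.38 = 0.62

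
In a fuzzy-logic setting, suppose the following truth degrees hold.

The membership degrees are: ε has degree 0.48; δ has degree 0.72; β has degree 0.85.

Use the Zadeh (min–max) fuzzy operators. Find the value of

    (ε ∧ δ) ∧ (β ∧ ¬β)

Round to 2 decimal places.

0.15

ε ∧ δ = min(a, b) on (0.48, 0.72) = 0.48
¬β = 1 − 0.85 = 0.15
β ∧ ¬β = min(a, b) on (0.85, 0.15) = 0.15
(ε ∧ δ) ∧ (β ∧ ¬β) = min(a, b) on (0.48, 0.15) = 0.15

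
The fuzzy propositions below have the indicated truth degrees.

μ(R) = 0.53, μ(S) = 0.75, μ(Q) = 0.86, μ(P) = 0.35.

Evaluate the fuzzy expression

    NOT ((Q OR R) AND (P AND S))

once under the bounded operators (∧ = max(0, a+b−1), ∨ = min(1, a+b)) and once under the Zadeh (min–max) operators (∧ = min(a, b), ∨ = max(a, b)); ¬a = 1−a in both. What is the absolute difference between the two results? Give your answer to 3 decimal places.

Under bounded:
  Q OR R = min(1, a+b) on (0.86, 0.53) = 1.00
  P AND S = max(0, a+b−1) on (0.35, 0.75) = 0.10
  (Q OR R) AND (P AND S) = max(0, a+b−1) on (1.00, 0.10) = 0.10
  NOT ((Q OR R) AND (P AND S)) = 1 − 0.10 = 0.90
  → value = 0.9000
Under Zadeh (min–max):
  Q OR R = max(a, b) on (0.86, 0.53) = 0.86
  P AND S = min(a, b) on (0.35, 0.75) = 0.35
  (Q OR R) AND (P AND S) = min(a, b) on (0.86, 0.35) = 0.35
  NOT ((Q OR R) AND (P AND S)) = 1 − 0.35 = 0.65
  → value = 0.6500
|0.9000 − 0.6500| = 0.250

0.250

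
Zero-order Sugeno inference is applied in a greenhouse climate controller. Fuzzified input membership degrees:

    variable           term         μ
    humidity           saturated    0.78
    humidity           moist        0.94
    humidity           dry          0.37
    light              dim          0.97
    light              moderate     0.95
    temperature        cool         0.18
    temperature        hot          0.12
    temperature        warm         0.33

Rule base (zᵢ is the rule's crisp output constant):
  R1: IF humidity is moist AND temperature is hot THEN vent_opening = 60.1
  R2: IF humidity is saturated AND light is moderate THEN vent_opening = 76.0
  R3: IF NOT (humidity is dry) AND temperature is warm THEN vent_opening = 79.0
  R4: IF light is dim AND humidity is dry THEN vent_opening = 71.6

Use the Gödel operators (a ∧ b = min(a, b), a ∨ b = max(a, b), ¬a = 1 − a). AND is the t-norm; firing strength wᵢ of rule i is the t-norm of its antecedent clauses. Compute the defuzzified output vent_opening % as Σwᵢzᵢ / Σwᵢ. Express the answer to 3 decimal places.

74.409

R1 (z=60.1): moist=0.94, hot=0.12; AND[min(a, b)] → w = 0.12
R2 (z=76.0): saturated=0.78, moderate=0.95; AND[min(a, b)] → w = 0.78
R3 (z=79.0): ¬dry=1−0.37=0.63, warm=0.33; AND[min(a, b)] → w = 0.33
R4 (z=71.6): dim=0.97, dry=0.37; AND[min(a, b)] → w = 0.37
Weighted average = (0.12·60.1 + 0.78·76.0 + 0.33·79.0 + 0.37·71.6) / (0.12 + 0.78 + 0.33 + 0.37)
  = 119.0540 / 1.6000 = 74.409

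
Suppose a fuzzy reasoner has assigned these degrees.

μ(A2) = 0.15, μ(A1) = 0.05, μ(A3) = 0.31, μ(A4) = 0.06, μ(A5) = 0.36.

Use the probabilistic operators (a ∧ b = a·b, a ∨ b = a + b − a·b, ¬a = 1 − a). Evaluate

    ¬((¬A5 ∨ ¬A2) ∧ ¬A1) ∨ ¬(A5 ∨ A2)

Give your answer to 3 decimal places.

0.590

¬A5 = 1 − 0.3600 = 0.6400
¬A2 = 1 − 0.1500 = 0.8500
¬A5 ∨ ¬A2 = a + b − a·b on (0.6400, 0.8500) = 0.9460
¬A1 = 1 − 0.0500 = 0.9500
(¬A5 ∨ ¬A2) ∧ ¬A1 = a·b on (0.9460, 0.9500) = 0.8987
¬((¬A5 ∨ ¬A2) ∧ ¬A1) = 1 − 0.8987 = 0.1013
A5 ∨ A2 = a + b − a·b on (0.3600, 0.1500) = 0.4560
¬(A5 ∨ A2) = 1 − 0.4560 = 0.5440
¬((¬A5 ∨ ¬A2) ∧ ¬A1) ∨ ¬(A5 ∨ A2) = a + b − a·b on (0.1013, 0.5440) = 0.5902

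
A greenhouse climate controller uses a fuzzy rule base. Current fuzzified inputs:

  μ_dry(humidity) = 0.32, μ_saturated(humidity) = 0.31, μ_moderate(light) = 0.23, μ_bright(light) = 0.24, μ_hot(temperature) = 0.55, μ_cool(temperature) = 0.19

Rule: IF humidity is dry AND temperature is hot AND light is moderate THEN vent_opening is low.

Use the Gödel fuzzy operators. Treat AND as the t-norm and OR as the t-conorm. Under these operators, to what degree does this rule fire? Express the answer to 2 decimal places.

firing strength: dry=0.32, hot=0.55, moderate=0.23; AND[min(a, b)] → w = 0.23

0.23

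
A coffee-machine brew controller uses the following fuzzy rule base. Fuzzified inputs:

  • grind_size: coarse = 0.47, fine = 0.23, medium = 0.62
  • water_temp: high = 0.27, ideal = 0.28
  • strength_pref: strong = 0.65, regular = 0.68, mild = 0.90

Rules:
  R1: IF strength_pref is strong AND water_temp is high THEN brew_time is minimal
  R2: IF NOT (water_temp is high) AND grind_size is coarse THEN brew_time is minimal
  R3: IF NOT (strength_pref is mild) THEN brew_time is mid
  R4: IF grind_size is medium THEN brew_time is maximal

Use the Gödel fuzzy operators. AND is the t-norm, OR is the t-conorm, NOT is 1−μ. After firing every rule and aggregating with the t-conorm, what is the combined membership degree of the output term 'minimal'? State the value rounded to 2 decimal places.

R1: strong=0.65, high=0.27; AND[min(a, b)] → w = 0.27
R2: ¬high=1−0.27=0.73, coarse=0.47; AND[min(a, b)] → w = 0.47
R3: ¬mild=1−0.90=0.10 → w = 0.10
R4: medium=0.62 → w = 0.62
Rules with consequent 'minimal': {R1, R2} → strengths 0.27, 0.47
Aggregate via t-conorm [max(a, b)]: 0.47

0.47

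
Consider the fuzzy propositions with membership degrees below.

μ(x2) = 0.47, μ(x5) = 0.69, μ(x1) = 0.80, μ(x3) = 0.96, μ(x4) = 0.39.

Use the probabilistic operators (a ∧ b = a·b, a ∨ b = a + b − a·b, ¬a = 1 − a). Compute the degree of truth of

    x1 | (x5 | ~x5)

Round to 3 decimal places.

~x5 = 1 − 0.6900 = 0.3100
x5 | ~x5 = a + b − a·b on (0.6900, 0.3100) = 0.7861
x1 | (x5 | ~x5) = a + b − a·b on (0.8000, 0.7861) = 0.9572

0.957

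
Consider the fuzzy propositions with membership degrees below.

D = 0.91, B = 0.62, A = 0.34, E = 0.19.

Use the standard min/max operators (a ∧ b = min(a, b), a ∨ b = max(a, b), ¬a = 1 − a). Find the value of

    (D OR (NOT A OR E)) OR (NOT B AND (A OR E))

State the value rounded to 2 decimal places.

NOT A = 1 − 0.34 = 0.66
NOT A OR E = max(a, b) on (0.66, 0.19) = 0.66
D OR (NOT A OR E) = max(a, b) on (0.91, 0.66) = 0.91
NOT B = 1 − 0.62 = 0.38
A OR E = max(a, b) on (0.34, 0.19) = 0.34
NOT B AND (A OR E) = min(a, b) on (0.38, 0.34) = 0.34
(D OR (NOT A OR E)) OR (NOT B AND (A OR E)) = max(a, b) on (0.91, 0.34) = 0.91

0.91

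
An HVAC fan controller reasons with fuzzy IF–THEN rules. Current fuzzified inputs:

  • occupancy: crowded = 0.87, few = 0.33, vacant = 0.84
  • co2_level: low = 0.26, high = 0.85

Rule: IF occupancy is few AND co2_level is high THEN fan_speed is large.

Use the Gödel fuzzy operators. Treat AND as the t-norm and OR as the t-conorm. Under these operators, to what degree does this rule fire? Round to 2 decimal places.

0.33

firing strength: few=0.33, high=0.85; AND[min(a, b)] → w = 0.33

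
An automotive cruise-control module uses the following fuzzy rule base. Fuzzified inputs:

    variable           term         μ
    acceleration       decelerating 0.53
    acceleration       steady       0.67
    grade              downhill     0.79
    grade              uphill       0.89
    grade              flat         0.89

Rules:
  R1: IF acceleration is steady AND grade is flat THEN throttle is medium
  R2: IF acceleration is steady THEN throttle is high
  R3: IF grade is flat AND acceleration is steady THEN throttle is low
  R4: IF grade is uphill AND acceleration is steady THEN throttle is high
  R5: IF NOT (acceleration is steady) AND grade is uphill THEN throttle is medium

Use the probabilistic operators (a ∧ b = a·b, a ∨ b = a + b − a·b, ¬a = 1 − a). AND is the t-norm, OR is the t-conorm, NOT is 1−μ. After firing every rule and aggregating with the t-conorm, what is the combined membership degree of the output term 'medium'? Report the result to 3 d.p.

0.715

R1: steady=0.67, flat=0.89; AND[a·b] → w = 0.5963
R2: steady=0.67 → w = 0.6700
R3: flat=0.89, steady=0.67; AND[a·b] → w = 0.5963
R4: uphill=0.89, steady=0.67; AND[a·b] → w = 0.5963
R5: ¬steady=1−0.67=0.33, uphill=0.89; AND[a·b] → w = 0.2937
Rules with consequent 'medium': {R1, R5} → strengths 0.5963, 0.2937
Aggregate via t-conorm [a + b − a·b]: 0.7149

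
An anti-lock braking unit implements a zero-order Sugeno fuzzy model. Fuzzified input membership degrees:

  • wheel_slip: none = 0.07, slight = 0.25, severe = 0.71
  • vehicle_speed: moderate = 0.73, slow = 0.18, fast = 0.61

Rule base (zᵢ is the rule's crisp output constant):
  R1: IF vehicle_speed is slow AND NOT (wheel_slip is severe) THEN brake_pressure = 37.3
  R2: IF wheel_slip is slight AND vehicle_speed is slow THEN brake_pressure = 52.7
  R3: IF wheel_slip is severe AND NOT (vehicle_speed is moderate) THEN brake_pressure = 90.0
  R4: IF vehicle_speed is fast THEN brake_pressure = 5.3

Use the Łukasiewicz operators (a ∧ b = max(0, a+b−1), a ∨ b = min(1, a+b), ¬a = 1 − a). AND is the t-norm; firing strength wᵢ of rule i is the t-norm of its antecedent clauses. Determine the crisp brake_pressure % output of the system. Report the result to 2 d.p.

R1 (z=37.3): slow=0.18, ¬severe=1−0.71=0.29; AND[max(0, a+b−1)] → w = 0.00
R2 (z=52.7): slight=0.25, slow=0.18; AND[max(0, a+b−1)] → w = 0.00
R3 (z=90.0): severe=0.71, ¬moderate=1−0.73=0.27; AND[max(0, a+b−1)] → w = 0.00
R4 (z=5.3): fast=0.61 → w = 0.61
Weighted average = (0.00·37.3 + 0.00·52.7 + 0.00·90.0 + 0.61·5.3) / (0.00 + 0.00 + 0.00 + 0.61)
  = 3.2330 / 0.6100 = 5.30

5.30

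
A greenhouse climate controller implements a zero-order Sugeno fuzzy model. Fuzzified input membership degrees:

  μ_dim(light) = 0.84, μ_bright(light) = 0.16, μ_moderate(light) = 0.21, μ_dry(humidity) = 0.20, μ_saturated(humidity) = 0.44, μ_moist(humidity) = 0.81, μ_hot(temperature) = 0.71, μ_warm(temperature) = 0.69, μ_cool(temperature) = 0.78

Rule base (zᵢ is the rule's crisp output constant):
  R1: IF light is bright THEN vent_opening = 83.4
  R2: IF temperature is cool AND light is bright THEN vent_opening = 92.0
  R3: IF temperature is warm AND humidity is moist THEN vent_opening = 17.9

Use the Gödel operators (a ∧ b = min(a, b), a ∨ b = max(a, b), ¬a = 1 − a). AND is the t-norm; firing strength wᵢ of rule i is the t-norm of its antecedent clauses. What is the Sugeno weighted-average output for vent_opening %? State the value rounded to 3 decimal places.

40.015

R1 (z=83.4): bright=0.16 → w = 0.16
R2 (z=92.0): cool=0.78, bright=0.16; AND[min(a, b)] → w = 0.16
R3 (z=17.9): warm=0.69, moist=0.81; AND[min(a, b)] → w = 0.69
Weighted average = (0.16·83.4 + 0.16·92.0 + 0.69·17.9) / (0.16 + 0.16 + 0.69)
  = 40.4150 / 1.0100 = 40.015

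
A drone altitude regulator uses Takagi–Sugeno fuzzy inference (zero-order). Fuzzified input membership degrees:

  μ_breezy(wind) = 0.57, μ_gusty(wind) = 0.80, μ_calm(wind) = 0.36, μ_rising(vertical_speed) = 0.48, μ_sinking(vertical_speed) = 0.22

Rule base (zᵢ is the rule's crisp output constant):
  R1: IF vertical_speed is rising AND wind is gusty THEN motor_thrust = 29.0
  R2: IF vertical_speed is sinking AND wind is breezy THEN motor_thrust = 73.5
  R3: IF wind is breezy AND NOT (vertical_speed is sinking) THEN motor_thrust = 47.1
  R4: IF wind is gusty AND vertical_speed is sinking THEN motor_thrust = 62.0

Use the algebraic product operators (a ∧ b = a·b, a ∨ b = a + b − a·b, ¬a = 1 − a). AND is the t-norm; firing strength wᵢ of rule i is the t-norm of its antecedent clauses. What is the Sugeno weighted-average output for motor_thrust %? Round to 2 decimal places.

R1 (z=29.0): rising=0.48, gusty=0.80; AND[a·b] → w = 0.3840
R2 (z=73.5): sinking=0.22, breezy=0.57; AND[a·b] → w = 0.1254
R3 (z=47.1): breezy=0.57, ¬sinking=1−0.22=0.78; AND[a·b] → w = 0.4446
R4 (z=62.0): gusty=0.80, sinking=0.22; AND[a·b] → w = 0.1760
Weighted average = (0.3840·29.0 + 0.1254·73.5 + 0.4446·47.1 + 0.1760·62.0) / (0.3840 + 0.1254 + 0.4446 + 0.1760)
  = 52.2056 / 1.1300 = 46.20

46.20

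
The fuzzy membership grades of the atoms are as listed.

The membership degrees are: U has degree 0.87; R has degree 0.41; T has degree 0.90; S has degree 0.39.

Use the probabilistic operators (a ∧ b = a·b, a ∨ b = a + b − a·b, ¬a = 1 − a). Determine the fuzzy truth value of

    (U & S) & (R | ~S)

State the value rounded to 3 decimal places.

U & S = a·b on (0.8700, 0.3900) = 0.3393
~S = 1 − 0.3900 = 0.6100
R | ~S = a + b − a·b on (0.4100, 0.6100) = 0.7699
(U & S) & (R | ~S) = a·b on (0.3393, 0.7699) = 0.2612

0.261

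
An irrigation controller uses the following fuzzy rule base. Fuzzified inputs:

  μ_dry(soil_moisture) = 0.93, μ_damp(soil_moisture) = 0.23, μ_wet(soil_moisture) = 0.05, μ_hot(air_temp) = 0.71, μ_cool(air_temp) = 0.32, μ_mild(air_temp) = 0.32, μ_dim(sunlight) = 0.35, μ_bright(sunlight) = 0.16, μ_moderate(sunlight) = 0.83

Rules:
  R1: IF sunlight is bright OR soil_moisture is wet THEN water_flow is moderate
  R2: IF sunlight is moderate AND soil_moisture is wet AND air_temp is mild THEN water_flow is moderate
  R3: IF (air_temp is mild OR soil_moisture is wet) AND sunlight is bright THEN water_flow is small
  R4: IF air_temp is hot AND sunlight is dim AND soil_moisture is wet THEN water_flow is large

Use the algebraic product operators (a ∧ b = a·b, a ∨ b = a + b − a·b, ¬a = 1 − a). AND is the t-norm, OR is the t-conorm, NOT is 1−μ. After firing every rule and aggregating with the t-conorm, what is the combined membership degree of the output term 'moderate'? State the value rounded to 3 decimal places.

0.213

R1: bright=0.16, wet=0.05; OR[a + b − a·b] → w = 0.2020
R2: moderate=0.83, wet=0.05, mild=0.32; AND[a·b] → w = 0.0133
R3: (mild=0.32 OR wet=0.05) = 0.3540; AND[a·b] with bright=0.16 → w = 0.0566
R4: hot=0.71, dim=0.35, wet=0.05; AND[a·b] → w = 0.0124
Rules with consequent 'moderate': {R1, R2} → strengths 0.2020, 0.0133
Aggregate via t-conorm [a + b − a·b]: 0.2126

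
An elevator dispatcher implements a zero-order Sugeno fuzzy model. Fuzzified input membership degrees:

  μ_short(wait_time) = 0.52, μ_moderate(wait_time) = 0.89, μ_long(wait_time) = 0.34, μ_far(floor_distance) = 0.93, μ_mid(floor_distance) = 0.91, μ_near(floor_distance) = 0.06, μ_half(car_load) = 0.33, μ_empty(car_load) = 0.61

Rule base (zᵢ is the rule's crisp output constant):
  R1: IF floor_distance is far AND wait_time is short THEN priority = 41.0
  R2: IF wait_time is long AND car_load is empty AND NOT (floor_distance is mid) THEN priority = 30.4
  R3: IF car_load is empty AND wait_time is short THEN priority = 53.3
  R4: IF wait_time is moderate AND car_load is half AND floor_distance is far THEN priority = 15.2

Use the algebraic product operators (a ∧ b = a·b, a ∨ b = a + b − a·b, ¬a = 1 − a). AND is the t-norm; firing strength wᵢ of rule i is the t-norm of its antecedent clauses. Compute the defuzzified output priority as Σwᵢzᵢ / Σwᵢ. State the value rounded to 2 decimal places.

37.94

R1 (z=41.0): far=0.93, short=0.52; AND[a·b] → w = 0.4836
R2 (z=30.4): long=0.34, empty=0.61, ¬mid=1−0.91=0.09; AND[a·b] → w = 0.0187
R3 (z=53.3): empty=0.61, short=0.52; AND[a·b] → w = 0.3172
R4 (z=15.2): moderate=0.89, half=0.33, far=0.93; AND[a·b] → w = 0.2731
Weighted average = (0.4836·41.0 + 0.0187·30.4 + 0.3172·53.3 + 0.2731·15.2) / (0.4836 + 0.0187 + 0.3172 + 0.2731)
  = 41.4535 / 1.0926 = 37.94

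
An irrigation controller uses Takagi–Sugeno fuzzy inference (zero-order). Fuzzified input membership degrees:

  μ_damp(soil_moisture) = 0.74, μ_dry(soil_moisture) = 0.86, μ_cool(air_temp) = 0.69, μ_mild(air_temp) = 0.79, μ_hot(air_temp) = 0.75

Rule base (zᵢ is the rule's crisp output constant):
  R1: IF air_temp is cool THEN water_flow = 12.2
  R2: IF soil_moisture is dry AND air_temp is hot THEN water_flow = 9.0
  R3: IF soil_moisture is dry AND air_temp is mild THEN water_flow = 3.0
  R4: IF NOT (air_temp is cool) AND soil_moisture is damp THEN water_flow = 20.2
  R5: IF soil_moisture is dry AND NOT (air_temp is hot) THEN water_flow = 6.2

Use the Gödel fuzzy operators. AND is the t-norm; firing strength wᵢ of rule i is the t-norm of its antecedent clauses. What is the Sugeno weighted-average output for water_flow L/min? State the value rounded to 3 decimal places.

R1 (z=12.2): cool=0.69 → w = 0.69
R2 (z=9.0): dry=0.86, hot=0.75; AND[min(a, b)] → w = 0.75
R3 (z=3.0): dry=0.86, mild=0.79; AND[min(a, b)] → w = 0.79
R4 (z=20.2): ¬cool=1−0.69=0.31, damp=0.74; AND[min(a, b)] → w = 0.31
R5 (z=6.2): dry=0.86, ¬hot=1−0.75=0.25; AND[min(a, b)] → w = 0.25
Weighted average = (0.69·12.2 + 0.75·9.0 + 0.79·3.0 + 0.31·20.2 + 0.25·6.2) / (0.69 + 0.75 + 0.79 + 0.31 + 0.25)
  = 25.3500 / 2.7900 = 9.086

9.086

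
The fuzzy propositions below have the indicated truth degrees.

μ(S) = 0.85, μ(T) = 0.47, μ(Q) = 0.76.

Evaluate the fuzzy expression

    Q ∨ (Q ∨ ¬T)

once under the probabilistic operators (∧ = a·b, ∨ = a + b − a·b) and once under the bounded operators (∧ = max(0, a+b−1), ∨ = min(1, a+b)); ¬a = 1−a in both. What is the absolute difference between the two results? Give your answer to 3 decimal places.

0.027

Under probabilistic:
  ¬T = 1 − 0.4700 = 0.5300
  Q ∨ ¬T = a + b − a·b on (0.7600, 0.5300) = 0.8872
  Q ∨ (Q ∨ ¬T) = a + b − a·b on (0.7600, 0.8872) = 0.9729
  → value = 0.9729
Under bounded:
  ¬T = 1 − 0.47 = 0.53
  Q ∨ ¬T = min(1, a+b) on (0.76, 0.53) = 1.00
  Q ∨ (Q ∨ ¬T) = min(1, a+b) on (0.76, 1.00) = 1.00
  → value = 1.0000
|0.9729 − 1.0000| = 0.027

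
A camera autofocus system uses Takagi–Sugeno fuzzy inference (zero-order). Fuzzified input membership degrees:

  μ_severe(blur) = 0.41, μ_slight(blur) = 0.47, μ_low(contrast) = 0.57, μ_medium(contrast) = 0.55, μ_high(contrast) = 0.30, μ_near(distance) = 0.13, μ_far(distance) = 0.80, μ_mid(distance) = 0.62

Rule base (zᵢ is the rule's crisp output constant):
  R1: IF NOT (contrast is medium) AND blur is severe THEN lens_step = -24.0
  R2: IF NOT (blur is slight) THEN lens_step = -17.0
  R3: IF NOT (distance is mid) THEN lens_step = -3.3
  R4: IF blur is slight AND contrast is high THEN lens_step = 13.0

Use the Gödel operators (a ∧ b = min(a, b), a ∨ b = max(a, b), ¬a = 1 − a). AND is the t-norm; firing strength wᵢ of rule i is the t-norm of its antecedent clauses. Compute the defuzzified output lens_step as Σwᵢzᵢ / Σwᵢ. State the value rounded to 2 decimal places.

R1 (z=-24.0): ¬medium=1−0.55=0.45, severe=0.41; AND[min(a, b)] → w = 0.41
R2 (z=-17.0): ¬slight=1−0.47=0.53 → w = 0.53
R3 (z=-3.3): ¬mid=1−0.62=0.38 → w = 0.38
R4 (z=13.0): slight=0.47, high=0.30; AND[min(a, b)] → w = 0.30
Weighted average = (0.41·-24.0 + 0.53·-17.0 + 0.38·-3.3 + 0.30·13.0) / (0.41 + 0.53 + 0.38 + 0.30)
  = -16.2040 / 1.6200 = -10.00

-10.00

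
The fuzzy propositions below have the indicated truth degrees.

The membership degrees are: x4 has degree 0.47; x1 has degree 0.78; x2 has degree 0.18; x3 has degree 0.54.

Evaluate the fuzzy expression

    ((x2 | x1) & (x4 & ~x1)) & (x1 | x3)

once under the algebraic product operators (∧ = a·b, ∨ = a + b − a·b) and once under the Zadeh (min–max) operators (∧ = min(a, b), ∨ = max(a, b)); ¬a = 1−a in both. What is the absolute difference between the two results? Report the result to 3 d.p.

Under algebraic product:
  x2 | x1 = a + b − a·b on (0.1800, 0.7800) = 0.8196
  ~x1 = 1 − 0.7800 = 0.2200
  x4 & ~x1 = a·b on (0.4700, 0.2200) = 0.1034
  (x2 | x1) & (x4 & ~x1) = a·b on (0.8196, 0.1034) = 0.0847
  x1 | x3 = a + b − a·b on (0.7800, 0.5400) = 0.8988
  ((x2 | x1) & (x4 & ~x1)) & (x1 | x3) = a·b on (0.0847, 0.8988) = 0.0762
  → value = 0.0762
Under Zadeh (min–max):
  x2 | x1 = max(a, b) on (0.18, 0.78) = 0.78
  ~x1 = 1 − 0.78 = 0.22
  x4 & ~x1 = min(a, b) on (0.47, 0.22) = 0.22
  (x2 | x1) & (x4 & ~x1) = min(a, b) on (0.78, 0.22) = 0.22
  x1 | x3 = max(a, b) on (0.78, 0.54) = 0.78
  ((x2 | x1) & (x4 & ~x1)) & (x1 | x3) = min(a, b) on (0.22, 0.78) = 0.22
  → value = 0.2200
|0.0762 − 0.2200| = 0.144

0.144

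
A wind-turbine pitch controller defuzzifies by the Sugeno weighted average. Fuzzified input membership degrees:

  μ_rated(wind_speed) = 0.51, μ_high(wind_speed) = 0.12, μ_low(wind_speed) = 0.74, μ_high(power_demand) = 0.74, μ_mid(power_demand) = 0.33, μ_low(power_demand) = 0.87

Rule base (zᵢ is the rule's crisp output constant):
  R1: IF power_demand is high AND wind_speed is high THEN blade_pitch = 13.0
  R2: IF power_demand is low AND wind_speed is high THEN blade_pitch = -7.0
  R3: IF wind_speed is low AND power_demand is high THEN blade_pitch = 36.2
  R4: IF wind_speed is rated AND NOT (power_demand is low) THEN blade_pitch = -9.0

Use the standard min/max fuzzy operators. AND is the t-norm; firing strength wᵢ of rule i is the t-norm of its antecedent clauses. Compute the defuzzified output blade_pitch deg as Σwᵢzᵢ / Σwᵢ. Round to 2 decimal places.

R1 (z=13.0): high=0.74, high=0.12; AND[min(a, b)] → w = 0.12
R2 (z=-7.0): low=0.87, high=0.12; AND[min(a, b)] → w = 0.12
R3 (z=36.2): low=0.74, high=0.74; AND[min(a, b)] → w = 0.74
R4 (z=-9.0): rated=0.51, ¬low=1−0.87=0.13; AND[min(a, b)] → w = 0.13
Weighted average = (0.12·13.0 + 0.12·-7.0 + 0.74·36.2 + 0.13·-9.0) / (0.12 + 0.12 + 0.74 + 0.13)
  = 26.3380 / 1.1100 = 23.73

23.73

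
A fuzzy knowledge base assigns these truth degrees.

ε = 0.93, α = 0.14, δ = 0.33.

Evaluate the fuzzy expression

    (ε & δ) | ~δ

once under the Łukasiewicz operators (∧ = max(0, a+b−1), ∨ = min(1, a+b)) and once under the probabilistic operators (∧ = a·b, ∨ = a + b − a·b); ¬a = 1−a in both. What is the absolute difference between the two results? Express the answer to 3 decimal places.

0.159

Under Łukasiewicz:
  ε & δ = max(0, a+b−1) on (0.93, 0.33) = 0.26
  ~δ = 1 − 0.33 = 0.67
  (ε & δ) | ~δ = min(1, a+b) on (0.26, 0.67) = 0.93
  → value = 0.9300
Under probabilistic:
  ε & δ = a·b on (0.9300, 0.3300) = 0.3069
  ~δ = 1 − 0.3300 = 0.6700
  (ε & δ) | ~δ = a + b − a·b on (0.3069, 0.6700) = 0.7713
  → value = 0.7713
|0.9300 − 0.7713| = 0.159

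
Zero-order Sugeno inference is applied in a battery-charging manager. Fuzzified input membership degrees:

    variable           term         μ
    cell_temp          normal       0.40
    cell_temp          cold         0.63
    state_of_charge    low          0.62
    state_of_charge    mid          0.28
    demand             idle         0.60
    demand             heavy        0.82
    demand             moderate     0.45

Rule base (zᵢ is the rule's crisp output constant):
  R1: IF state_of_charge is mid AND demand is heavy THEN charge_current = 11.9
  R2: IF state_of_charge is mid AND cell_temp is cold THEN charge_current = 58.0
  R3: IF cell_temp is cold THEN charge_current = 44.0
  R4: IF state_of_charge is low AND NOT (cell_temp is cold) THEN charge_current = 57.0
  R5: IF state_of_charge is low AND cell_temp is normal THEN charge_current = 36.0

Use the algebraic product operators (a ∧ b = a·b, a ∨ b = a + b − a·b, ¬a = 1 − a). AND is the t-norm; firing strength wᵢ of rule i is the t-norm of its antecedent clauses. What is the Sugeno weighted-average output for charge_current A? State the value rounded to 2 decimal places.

41.42

R1 (z=11.9): mid=0.28, heavy=0.82; AND[a·b] → w = 0.2296
R2 (z=58.0): mid=0.28, cold=0.63; AND[a·b] → w = 0.1764
R3 (z=44.0): cold=0.63 → w = 0.6300
R4 (z=57.0): low=0.62, ¬cold=1−0.63=0.37; AND[a·b] → w = 0.2294
R5 (z=36.0): low=0.62, normal=0.40; AND[a·b] → w = 0.2480
Weighted average = (0.2296·11.9 + 0.1764·58.0 + 0.6300·44.0 + 0.2294·57.0 + 0.2480·36.0) / (0.2296 + 0.1764 + 0.6300 + 0.2294 + 0.2480)
  = 62.6872 / 1.5134 = 41.42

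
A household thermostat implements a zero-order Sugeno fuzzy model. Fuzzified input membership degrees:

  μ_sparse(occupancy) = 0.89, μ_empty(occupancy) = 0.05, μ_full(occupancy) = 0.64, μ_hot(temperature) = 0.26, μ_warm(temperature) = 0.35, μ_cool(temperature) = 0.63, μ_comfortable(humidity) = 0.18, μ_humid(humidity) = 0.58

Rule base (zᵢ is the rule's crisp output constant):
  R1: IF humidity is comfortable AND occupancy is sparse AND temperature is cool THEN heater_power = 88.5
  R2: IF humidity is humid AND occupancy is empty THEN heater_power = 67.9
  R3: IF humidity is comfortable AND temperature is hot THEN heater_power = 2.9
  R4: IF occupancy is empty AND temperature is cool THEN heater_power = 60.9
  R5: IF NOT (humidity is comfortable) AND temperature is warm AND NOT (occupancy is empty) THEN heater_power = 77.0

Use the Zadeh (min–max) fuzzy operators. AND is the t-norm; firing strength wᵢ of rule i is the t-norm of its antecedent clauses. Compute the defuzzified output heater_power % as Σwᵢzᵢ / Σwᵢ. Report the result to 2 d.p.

61.53

R1 (z=88.5): comfortable=0.18, sparse=0.89, cool=0.63; AND[min(a, b)] → w = 0.18
R2 (z=67.9): humid=0.58, empty=0.05; AND[min(a, b)] → w = 0.05
R3 (z=2.9): comfortable=0.18, hot=0.26; AND[min(a, b)] → w = 0.18
R4 (z=60.9): empty=0.05, cool=0.63; AND[min(a, b)] → w = 0.05
R5 (z=77.0): ¬comfortable=1−0.18=0.82, warm=0.35, ¬empty=1−0.05=0.95; AND[min(a, b)] → w = 0.35
Weighted average = (0.18·88.5 + 0.05·67.9 + 0.18·2.9 + 0.05·60.9 + 0.35·77.0) / (0.18 + 0.05 + 0.18 + 0.05 + 0.35)
  = 49.8420 / 0.8100 = 61.53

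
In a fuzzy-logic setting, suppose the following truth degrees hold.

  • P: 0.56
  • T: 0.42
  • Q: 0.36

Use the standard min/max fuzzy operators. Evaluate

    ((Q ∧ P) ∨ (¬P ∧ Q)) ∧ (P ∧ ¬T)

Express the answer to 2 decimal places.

0.36

Q ∧ P = min(a, b) on (0.36, 0.56) = 0.36
¬P = 1 − 0.56 = 0.44
¬P ∧ Q = min(a, b) on (0.44, 0.36) = 0.36
(Q ∧ P) ∨ (¬P ∧ Q) = max(a, b) on (0.36, 0.36) = 0.36
¬T = 1 − 0.42 = 0.58
P ∧ ¬T = min(a, b) on (0.56, 0.58) = 0.56
((Q ∧ P) ∨ (¬P ∧ Q)) ∧ (P ∧ ¬T) = min(a, b) on (0.36, 0.56) = 0.36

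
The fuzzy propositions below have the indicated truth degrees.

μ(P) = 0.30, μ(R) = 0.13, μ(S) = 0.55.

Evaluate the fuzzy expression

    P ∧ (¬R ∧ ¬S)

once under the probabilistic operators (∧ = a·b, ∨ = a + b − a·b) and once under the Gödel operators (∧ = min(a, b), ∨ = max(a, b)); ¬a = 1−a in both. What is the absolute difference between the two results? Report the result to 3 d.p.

0.183

Under probabilistic:
  ¬R = 1 − 0.1300 = 0.8700
  ¬S = 1 − 0.5500 = 0.4500
  ¬R ∧ ¬S = a·b on (0.8700, 0.4500) = 0.3915
  P ∧ (¬R ∧ ¬S) = a·b on (0.3000, 0.3915) = 0.1174
  → value = 0.1174
Under Gödel:
  ¬R = 1 − 0.13 = 0.87
  ¬S = 1 − 0.55 = 0.45
  ¬R ∧ ¬S = min(a, b) on (0.87, 0.45) = 0.45
  P ∧ (¬R ∧ ¬S) = min(a, b) on (0.30, 0.45) = 0.30
  → value = 0.3000
|0.1174 − 0.3000| = 0.183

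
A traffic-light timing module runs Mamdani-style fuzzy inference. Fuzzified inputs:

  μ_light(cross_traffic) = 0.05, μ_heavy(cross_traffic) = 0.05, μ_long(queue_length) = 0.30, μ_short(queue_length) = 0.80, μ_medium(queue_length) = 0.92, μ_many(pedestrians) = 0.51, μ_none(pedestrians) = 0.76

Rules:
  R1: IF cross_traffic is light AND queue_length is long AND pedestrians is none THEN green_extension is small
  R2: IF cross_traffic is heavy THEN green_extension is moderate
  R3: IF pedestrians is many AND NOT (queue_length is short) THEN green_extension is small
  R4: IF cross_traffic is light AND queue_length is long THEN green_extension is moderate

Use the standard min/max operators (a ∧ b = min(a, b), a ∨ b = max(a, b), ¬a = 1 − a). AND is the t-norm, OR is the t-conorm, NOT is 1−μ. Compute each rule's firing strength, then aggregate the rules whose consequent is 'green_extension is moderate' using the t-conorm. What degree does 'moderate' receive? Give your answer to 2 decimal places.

0.05

R1: light=0.05, long=0.30, none=0.76; AND[min(a, b)] → w = 0.05
R2: heavy=0.05 → w = 0.05
R3: many=0.51, ¬short=1−0.80=0.20; AND[min(a, b)] → w = 0.20
R4: light=0.05, long=0.30; AND[min(a, b)] → w = 0.05
Rules with consequent 'moderate': {R2, R4} → strengths 0.05, 0.05
Aggregate via t-conorm [max(a, b)]: 0.05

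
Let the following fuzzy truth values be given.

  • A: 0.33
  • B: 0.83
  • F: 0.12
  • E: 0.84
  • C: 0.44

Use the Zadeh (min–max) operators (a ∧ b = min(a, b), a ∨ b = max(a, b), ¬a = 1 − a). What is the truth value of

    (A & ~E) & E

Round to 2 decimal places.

0.16

~E = 1 − 0.84 = 0.16
A & ~E = min(a, b) on (0.33, 0.16) = 0.16
(A & ~E) & E = min(a, b) on (0.16, 0.84) = 0.16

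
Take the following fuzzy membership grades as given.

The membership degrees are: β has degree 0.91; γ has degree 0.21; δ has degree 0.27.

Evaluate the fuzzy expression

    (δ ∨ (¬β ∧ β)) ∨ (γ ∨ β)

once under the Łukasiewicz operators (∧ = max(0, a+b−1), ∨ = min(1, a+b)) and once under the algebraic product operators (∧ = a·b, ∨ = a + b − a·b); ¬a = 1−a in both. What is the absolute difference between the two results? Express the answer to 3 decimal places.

0.048

Under Łukasiewicz:
  ¬β = 1 − 0.91 = 0.09
  ¬β ∧ β = max(0, a+b−1) on (0.09, 0.91) = 0.00
  δ ∨ (¬β ∧ β) = min(1, a+b) on (0.27, 0.00) = 0.27
  γ ∨ β = min(1, a+b) on (0.21, 0.91) = 1.00
  (δ ∨ (¬β ∧ β)) ∨ (γ ∨ β) = min(1, a+b) on (0.27, 1.00) = 1.00
  → value = 1.0000
Under algebraic product:
  ¬β = 1 − 0.9100 = 0.0900
  ¬β ∧ β = a·b on (0.0900, 0.9100) = 0.0819
  δ ∨ (¬β ∧ β) = a + b − a·b on (0.2700, 0.0819) = 0.3298
  γ ∨ β = a + b − a·b on (0.2100, 0.9100) = 0.9289
  (δ ∨ (¬β ∧ β)) ∨ (γ ∨ β) = a + b − a·b on (0.3298, 0.9289) = 0.9523
  → value = 0.9523
|1.0000 − 0.9523| = 0.048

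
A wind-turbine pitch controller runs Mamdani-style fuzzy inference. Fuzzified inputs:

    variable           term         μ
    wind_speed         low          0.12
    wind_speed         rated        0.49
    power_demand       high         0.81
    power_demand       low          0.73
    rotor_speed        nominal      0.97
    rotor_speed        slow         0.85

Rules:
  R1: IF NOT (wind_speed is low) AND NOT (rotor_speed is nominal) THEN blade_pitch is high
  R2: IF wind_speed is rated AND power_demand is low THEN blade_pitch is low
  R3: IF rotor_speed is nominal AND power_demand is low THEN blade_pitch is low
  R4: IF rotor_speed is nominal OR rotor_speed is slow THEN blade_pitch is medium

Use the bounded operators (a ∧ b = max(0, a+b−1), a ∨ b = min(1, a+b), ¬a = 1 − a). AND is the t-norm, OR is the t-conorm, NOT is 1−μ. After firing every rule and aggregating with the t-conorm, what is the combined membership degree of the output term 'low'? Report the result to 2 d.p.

R1: ¬low=1−0.12=0.88, ¬nominal=1−0.97=0.03; AND[max(0, a+b−1)] → w = 0.00
R2: rated=0.49, low=0.73; AND[max(0, a+b−1)] → w = 0.22
R3: nominal=0.97, low=0.73; AND[max(0, a+b−1)] → w = 0.70
R4: nominal=0.97, slow=0.85; OR[min(1, a+b)] → w = 1.00
Rules with consequent 'low': {R2, R3} → strengths 0.22, 0.70
Aggregate via t-conorm [min(1, a+b)]: 0.92

0.92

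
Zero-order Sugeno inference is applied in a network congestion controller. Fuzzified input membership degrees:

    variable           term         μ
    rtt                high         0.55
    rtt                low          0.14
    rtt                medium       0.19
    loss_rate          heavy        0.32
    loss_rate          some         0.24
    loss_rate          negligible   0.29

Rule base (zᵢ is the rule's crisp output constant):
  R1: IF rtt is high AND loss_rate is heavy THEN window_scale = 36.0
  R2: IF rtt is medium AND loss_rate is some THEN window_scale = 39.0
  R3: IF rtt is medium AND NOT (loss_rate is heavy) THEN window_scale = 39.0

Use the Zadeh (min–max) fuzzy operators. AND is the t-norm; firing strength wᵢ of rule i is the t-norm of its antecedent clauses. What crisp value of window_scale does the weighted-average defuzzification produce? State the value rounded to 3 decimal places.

R1 (z=36.0): high=0.55, heavy=0.32; AND[min(a, b)] → w = 0.32
R2 (z=39.0): medium=0.19, some=0.24; AND[min(a, b)] → w = 0.19
R3 (z=39.0): medium=0.19, ¬heavy=1−0.32=0.68; AND[min(a, b)] → w = 0.19
Weighted average = (0.32·36.0 + 0.19·39.0 + 0.19·39.0) / (0.32 + 0.19 + 0.19)
  = 26.3400 / 0.7000 = 37.629

37.629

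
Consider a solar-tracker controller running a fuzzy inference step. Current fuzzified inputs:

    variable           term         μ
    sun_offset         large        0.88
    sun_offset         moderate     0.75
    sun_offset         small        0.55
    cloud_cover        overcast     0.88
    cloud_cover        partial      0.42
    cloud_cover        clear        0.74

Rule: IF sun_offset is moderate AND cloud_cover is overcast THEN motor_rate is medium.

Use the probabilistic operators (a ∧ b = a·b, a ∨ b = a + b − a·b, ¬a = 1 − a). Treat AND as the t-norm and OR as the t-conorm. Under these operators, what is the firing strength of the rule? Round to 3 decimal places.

firing strength: moderate=0.75, overcast=0.88; AND[a·b] → w = 0.6600

0.660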